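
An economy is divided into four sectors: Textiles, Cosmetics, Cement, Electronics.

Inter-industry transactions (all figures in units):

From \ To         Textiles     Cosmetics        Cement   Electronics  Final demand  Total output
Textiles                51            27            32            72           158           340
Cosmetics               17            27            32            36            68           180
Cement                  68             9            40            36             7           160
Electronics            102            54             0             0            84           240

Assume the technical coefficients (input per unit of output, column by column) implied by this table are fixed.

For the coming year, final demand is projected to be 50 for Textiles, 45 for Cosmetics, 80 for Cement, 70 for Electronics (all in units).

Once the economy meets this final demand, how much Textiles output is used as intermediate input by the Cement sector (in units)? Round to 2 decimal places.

z_13 = 40.19

Technical coefficients a_ij = z_ij / X_j:
  a_11 = 51/340 = 0.15, a_21 = 17/340 = 0.05, a_31 = 68/340 = 0.20, a_41 = 102/340 = 0.30
  a_12 = 27/180 = 0.15, a_22 = 27/180 = 0.15, a_32 = 9/180 = 0.05, a_42 = 54/180 = 0.30
  a_13 = 32/160 = 0.20, a_23 = 32/160 = 0.20, a_33 = 40/160 = 0.25, a_43 = 0/160 = 0.00
  a_14 = 72/240 = 0.30, a_24 = 36/240 = 0.15, a_34 = 36/240 = 0.15, a_44 = 0/240 = 0.00
I − A =
  [   0.85    -0.15    -0.20    -0.30]
  [  -0.05     0.85    -0.20    -0.15]
  [  -0.20    -0.05     0.75    -0.15]
  [  -0.30    -0.30     0.00     1.00]
Compute the cofactors C_ij = (−1)^(i+j)·(3×3 minor ij) of I−A; the adjugate is their transpose:
adj(I−A) = Cᵀ =
  [ 0.584750   0.199000   0.209000   0.236625]
  [ 0.120250   0.521000   0.171000   0.139875]
  [ 0.206250   0.131000   0.589000   0.169875]
  [ 0.211500   0.216000   0.114000   0.487250]
det(I−A) = Σ_j (I−A)_1j·C_1j = (0.85)(0.584750) + (-0.15)(0.120250) + (-0.20)(0.206250) + (-0.30)(0.211500) = 0.3743
(I − A)⁻¹ = adj(I−A) / det(I−A) ≈
  [   1.5622     0.5317     0.5584     0.6322]
  [   0.3213     1.3919     0.4569     0.3737]
  [   0.5510     0.3500     1.5736     0.4538]
  [   0.5651     0.5771     0.3046     1.3018]
First solve x = (I − A)⁻¹ d = adj(I−A)·d / det(I−A); in particular x_3 = (0.206250·50 + 0.131000·45 + 0.589000·80 + 0.169875·70) / 0.3743 = 75.21875 / 0.3743 ≈ 200.9585.
Intermediate flow from 1 to 3: z_13 = a_13 · x_3 = 0.20 × 75.21875 / 0.3743 = 15.04375 / 0.3743 ≈ 40.19.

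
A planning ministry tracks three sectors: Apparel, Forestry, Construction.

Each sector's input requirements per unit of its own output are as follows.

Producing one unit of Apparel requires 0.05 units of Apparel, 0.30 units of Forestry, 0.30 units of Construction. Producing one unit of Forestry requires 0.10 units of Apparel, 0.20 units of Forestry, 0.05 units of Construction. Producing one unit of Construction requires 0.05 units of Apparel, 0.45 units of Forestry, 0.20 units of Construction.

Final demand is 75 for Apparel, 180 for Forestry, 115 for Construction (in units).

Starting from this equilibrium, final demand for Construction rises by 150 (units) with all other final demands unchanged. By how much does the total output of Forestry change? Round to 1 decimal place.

I − A =
  [   0.95    -0.10    -0.05]
  [  -0.30     0.80    -0.45]
  [  -0.30    -0.05     0.80]
Cofactors of I−A, C_ij = (−1)^(i+j)·(minor ij) (rows/columns in the sector order above):
  C_11 = (0.80)(0.80) − (-0.45)(-0.05) = 0.6175
  C_12 = −[(-0.30)(0.80) − (-0.45)(-0.30)] = 0.3750
  C_13 = (-0.30)(-0.05) − (0.80)(-0.30) = 0.2550
  C_21 = −[(-0.10)(0.80) − (-0.05)(-0.05)] = 0.0825
  C_22 = (0.95)(0.80) − (-0.05)(-0.30) = 0.7450
  C_23 = −[(0.95)(-0.05) − (-0.10)(-0.30)] = 0.0775
  C_31 = (-0.10)(-0.45) − (-0.05)(0.80) = 0.0850
  C_32 = −[(0.95)(-0.45) − (-0.05)(-0.30)] = 0.4425
  C_33 = (0.95)(0.80) − (-0.10)(-0.30) = 0.7300
det(I−A) = Σ_j (I−A)_1j·C_1j = (0.95)(0.6175) + (-0.10)(0.3750) + (-0.05)(0.2550) = 0.536375
adj(I−A) = Cᵀ =
  [ 0.6175   0.0825   0.0850]
  [ 0.3750   0.7450   0.4425]
  [ 0.2550   0.0775   0.7300]
(I − A)⁻¹ = adj(I−A) / det(I−A) ≈
  [   1.1512     0.1538     0.1585]
  [   0.6991     1.3890     0.8250]
  [   0.4754     0.1445     1.3610]
Δx = (I − A)⁻¹ Δd with Δd having +150 in the Construction component and 0 elsewhere.
So Δx_F = L_FC · (+150), where L_FC = adj(I−A)_FC / det(I−A) = 0.4425 / 0.536375.
Δx_F = 0.4425 × (+150) / 0.536375 = 66.375 / 0.536375 ≈ 123.7.

Δx_F = 123.7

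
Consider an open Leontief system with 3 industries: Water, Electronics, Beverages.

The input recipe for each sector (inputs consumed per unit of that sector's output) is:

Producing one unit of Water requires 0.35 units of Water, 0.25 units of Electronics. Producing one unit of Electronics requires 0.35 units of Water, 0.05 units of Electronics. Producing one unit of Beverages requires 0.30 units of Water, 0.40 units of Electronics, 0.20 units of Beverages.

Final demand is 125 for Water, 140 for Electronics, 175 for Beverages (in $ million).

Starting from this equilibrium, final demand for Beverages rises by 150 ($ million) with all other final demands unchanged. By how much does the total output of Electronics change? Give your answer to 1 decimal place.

I − A =
  [   0.65    -0.35    -0.30]
  [  -0.25     0.95    -0.40]
  [   0.00     0.00     0.80]
Cofactors of I−A, C_ij = (−1)^(i+j)·(minor ij) (rows/columns in the sector order above):
  C_11 = (0.95)(0.80) − (-0.40)(0.00) = 0.7600
  C_12 = −[(-0.25)(0.80) − (-0.40)(0.00)] = 0.2000
  C_13 = (-0.25)(0.00) − (0.95)(0.00) = 0.0000
  C_21 = −[(-0.35)(0.80) − (-0.30)(0.00)] = 0.2800
  C_22 = (0.65)(0.80) − (-0.30)(0.00) = 0.5200
  C_23 = −[(0.65)(0.00) − (-0.35)(0.00)] = 0.0000
  C_31 = (-0.35)(-0.40) − (-0.30)(0.95) = 0.4250
  C_32 = −[(0.65)(-0.40) − (-0.30)(-0.25)] = 0.3350
  C_33 = (0.65)(0.95) − (-0.35)(-0.25) = 0.5300
det(I−A) = Σ_j (I−A)_1j·C_1j = (0.65)(0.7600) + (-0.35)(0.2000) + (-0.30)(0.0000) = 0.4240
adj(I−A) = Cᵀ =
  [ 0.7600   0.2800   0.4250]
  [ 0.2000   0.5200   0.3350]
  [ 0.0000   0.0000   0.5300]
(I − A)⁻¹ = adj(I−A) / det(I−A) ≈
  [   1.7925     0.6604     1.0024]
  [   0.4717     1.2264     0.7901]
  [   0.0000     0.0000     1.2500]
Δx = (I − A)⁻¹ Δd with Δd having +150 in the Beverages component and 0 elsewhere.
So Δx_2 = L_23 · (+150), where L_23 = adj(I−A)_23 / det(I−A) = 0.3350 / 0.4240.
Δx_2 = 0.3350 × (+150) / 0.4240 = 50.25 / 0.4240 ≈ 118.5.

Δx_2 = 118.5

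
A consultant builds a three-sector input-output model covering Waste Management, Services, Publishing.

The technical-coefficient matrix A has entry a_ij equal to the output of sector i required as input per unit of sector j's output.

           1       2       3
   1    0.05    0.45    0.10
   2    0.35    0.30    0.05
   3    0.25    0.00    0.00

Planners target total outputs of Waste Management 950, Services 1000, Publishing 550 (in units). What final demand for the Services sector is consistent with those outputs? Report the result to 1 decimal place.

d_2 = 340.0

I − A =
  [   0.95    -0.45    -0.10]
  [  -0.35     0.70    -0.05]
  [  -0.25     0.00     1.00]
d = (I − A) x:
  d_1 = (+0.95)·950 + (-0.45)·1000 + (-0.10)·550 = 397.5
  d_2 = (-0.35)·950 + (+0.70)·1000 + (-0.05)·550 = 340.0
  d_3 = (-0.25)·950 + (+0.00)·1000 + (+1.00)·550 = 312.5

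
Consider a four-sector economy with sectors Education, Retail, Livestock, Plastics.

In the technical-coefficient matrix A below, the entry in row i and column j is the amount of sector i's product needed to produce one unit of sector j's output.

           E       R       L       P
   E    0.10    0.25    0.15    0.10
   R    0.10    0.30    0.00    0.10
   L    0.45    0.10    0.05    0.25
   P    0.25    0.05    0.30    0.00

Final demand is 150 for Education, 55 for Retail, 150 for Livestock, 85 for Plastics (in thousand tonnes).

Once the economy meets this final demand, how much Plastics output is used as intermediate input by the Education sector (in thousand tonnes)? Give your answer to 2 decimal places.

I − A =
  [   0.90    -0.25    -0.15    -0.10]
  [  -0.10     0.70     0.00    -0.10]
  [  -0.45    -0.10     0.95    -0.25]
  [  -0.25    -0.05    -0.30     1.00]
Compute the cofactors C_ij = (−1)^(i+j)·(3×3 minor ij) of I−A; the adjugate is their transpose:
adj(I−A) = Cᵀ =
  [ 0.604750   0.243375   0.132750   0.118000]
  [ 0.124750   0.673375   0.048750   0.092000]
  [ 0.370250   0.229125   0.576250   0.204000]
  [ 0.268500   0.163250   0.208500   0.526000]
det(I−A) = Σ_j (I−A)_1j·C_1j = (0.90)(0.604750) + (-0.25)(0.124750) + (-0.15)(0.370250) + (-0.10)(0.268500) = 0.4307
(I − A)⁻¹ = adj(I−A) / det(I−A) ≈
  [   1.4041     0.5651     0.3082     0.2740]
  [   0.2896     1.5634     0.1132     0.2136]
  [   0.8596     0.5320     1.3379     0.4736]
  [   0.6234     0.3790     0.4841     1.2213]
First solve x = (I − A)⁻¹ d = adj(I−A)·d / det(I−A); in particular x_E = (0.604750·150 + 0.243375·55 + 0.132750·150 + 0.118000·85) / 0.4307 = 134.040625 / 0.4307 ≈ 311.2158.
Intermediate flow from P to E: z_PE = a_PE · x_E = 0.25 × 134.040625 / 0.4307 = 33.51015625 / 0.4307 ≈ 77.80.

z_PE = 77.80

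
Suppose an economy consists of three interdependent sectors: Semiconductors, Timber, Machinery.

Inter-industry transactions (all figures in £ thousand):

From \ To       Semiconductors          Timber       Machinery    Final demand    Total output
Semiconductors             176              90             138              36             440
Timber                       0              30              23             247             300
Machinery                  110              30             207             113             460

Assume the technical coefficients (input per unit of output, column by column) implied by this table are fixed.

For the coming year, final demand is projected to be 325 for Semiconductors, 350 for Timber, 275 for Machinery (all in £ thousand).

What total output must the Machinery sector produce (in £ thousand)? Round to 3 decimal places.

Technical coefficients a_ij = z_ij / X_j:
  a_SS = 176/440 = 0.40, a_TS = 0/440 = 0.00, a_MS = 110/440 = 0.25
  a_ST = 90/300 = 0.30, a_TT = 30/300 = 0.10, a_MT = 30/300 = 0.10
  a_SM = 138/460 = 0.30, a_TM = 23/460 = 0.05, a_MM = 207/460 = 0.45
I − A =
  [   0.60    -0.30    -0.30]
  [   0.00     0.90    -0.05]
  [  -0.25    -0.10     0.55]
Cofactors of I−A, C_ij = (−1)^(i+j)·(minor ij) (rows/columns in the sector order above):
  C_11 = (0.90)(0.55) − (-0.05)(-0.10) = 0.4900
  C_12 = −[(0.00)(0.55) − (-0.05)(-0.25)] = 0.0125
  C_13 = (0.00)(-0.10) − (0.90)(-0.25) = 0.2250
  C_21 = −[(-0.30)(0.55) − (-0.30)(-0.10)] = 0.1950
  C_22 = (0.60)(0.55) − (-0.30)(-0.25) = 0.2550
  C_23 = −[(0.60)(-0.10) − (-0.30)(-0.25)] = 0.1350
  C_31 = (-0.30)(-0.05) − (-0.30)(0.90) = 0.2850
  C_32 = −[(0.60)(-0.05) − (-0.30)(0.00)] = 0.0300
  C_33 = (0.60)(0.90) − (-0.30)(0.00) = 0.5400
det(I−A) = Σ_j (I−A)_1j·C_1j = (0.60)(0.4900) + (-0.30)(0.0125) + (-0.30)(0.2250) = 0.22275
adj(I−A) = Cᵀ =
  [ 0.4900   0.1950   0.2850]
  [ 0.0125   0.2550   0.0300]
  [ 0.2250   0.1350   0.5400]
(I − A)⁻¹ = adj(I−A) / det(I−A) ≈
  [   2.1998     0.8754     1.2795]
  [   0.0561     1.1448     0.1347]
  [   1.0101     0.6061     2.4242]
x = (I − A)⁻¹ d = adj(I−A)·d / det(I−A), with det(I−A) = 0.22275:
  x_S = (0.4900·325 + 0.1950·350 + 0.2850·275) / 0.22275 = 305.875 / 0.22275 ≈ 1373.176
  x_T = (0.0125·325 + 0.2550·350 + 0.0300·275) / 0.22275 = 101.5625 / 0.22275 ≈ 455.948
  x_M = (0.2250·325 + 0.1350·350 + 0.5400·275) / 0.22275 = 268.875 / 0.22275 ≈ 1207.071

x_M = 1207.071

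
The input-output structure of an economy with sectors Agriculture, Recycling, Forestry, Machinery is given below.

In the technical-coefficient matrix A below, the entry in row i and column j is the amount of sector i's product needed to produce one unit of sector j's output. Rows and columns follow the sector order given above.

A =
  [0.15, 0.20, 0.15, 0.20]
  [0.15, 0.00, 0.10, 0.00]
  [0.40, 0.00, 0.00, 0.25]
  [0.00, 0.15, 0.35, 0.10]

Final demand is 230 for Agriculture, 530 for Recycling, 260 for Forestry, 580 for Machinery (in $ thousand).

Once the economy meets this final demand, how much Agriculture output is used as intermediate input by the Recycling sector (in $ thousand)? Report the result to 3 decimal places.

I − A =
  [   0.85    -0.20    -0.15    -0.20]
  [  -0.15     1.00    -0.10     0.00]
  [  -0.40     0.00     1.00    -0.25]
  [   0.00    -0.15    -0.35     0.90]
Compute the cofactors C_ij = (−1)^(i+j)·(3×3 minor ij) of I−A; the adjugate is their transpose:
adj(I−A) = Cᵀ =
  [ 0.808750   0.198125   0.226000   0.242500]
  [ 0.157875   0.608625   0.107250   0.064875]
  [ 0.365625   0.115875   0.733500   0.285000]
  [ 0.168500   0.146500   0.303125   0.752000]
det(I−A) = Σ_j (I−A)_1j·C_1j = (0.85)(0.808750) + (-0.20)(0.157875) + (-0.15)(0.365625) + (-0.20)(0.168500) = 0.56731875
(I − A)⁻¹ = adj(I−A) / det(I−A) ≈
  [   1.4256     0.3492     0.3984     0.4274]
  [   0.2783     1.0728     0.1890     0.1144]
  [   0.6445     0.2043     1.2929     0.5024]
  [   0.2970     0.2582     0.5343     1.3255]
First solve x = (I − A)⁻¹ d = adj(I−A)·d / det(I−A); in particular x_2 = (0.157875·230 + 0.608625·530 + 0.107250·260 + 0.064875·580) / 0.56731875 = 424.395 / 0.56731875 ≈ 748.07152.
Intermediate flow from 1 to 2: z_12 = a_12 · x_2 = 0.20 × 424.395 / 0.56731875 = 84.879 / 0.56731875 ≈ 149.614.

z_12 = 149.614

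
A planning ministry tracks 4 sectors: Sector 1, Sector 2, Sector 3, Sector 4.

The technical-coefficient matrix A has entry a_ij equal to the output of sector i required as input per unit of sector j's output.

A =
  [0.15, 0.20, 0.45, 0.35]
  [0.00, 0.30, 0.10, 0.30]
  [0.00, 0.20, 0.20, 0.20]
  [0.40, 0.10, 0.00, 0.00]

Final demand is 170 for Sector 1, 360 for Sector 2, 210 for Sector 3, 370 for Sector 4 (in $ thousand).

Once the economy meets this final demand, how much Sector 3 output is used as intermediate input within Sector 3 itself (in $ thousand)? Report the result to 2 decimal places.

z_33 = 153.35

I − A =
  [   0.85    -0.20    -0.45    -0.35]
  [   0.00     0.70    -0.10    -0.30]
  [   0.00    -0.20     0.80    -0.20]
  [  -0.40    -0.10     0.00     1.00]
Compute the cofactors C_ij = (−1)^(i+j)·(3×3 minor ij) of I−A; the adjugate is their transpose:
adj(I−A) = Cᵀ =
  [ 0.5140   0.2870   0.3250   0.3310]
  [ 0.1040   0.5320   0.1250   0.2210]
  [ 0.0800   0.1750   0.4475   0.1700]
  [ 0.2160   0.1680   0.1425   0.4590]
det(I−A) = Σ_j (I−A)_1j·C_1j = (0.85)(0.5140) + (-0.20)(0.1040) + (-0.45)(0.0800) + (-0.35)(0.2160) = 0.3045
(I − A)⁻¹ = adj(I−A) / det(I−A) ≈
  [   1.6880     0.9425     1.0673     1.0870]
  [   0.3415     1.7471     0.4105     0.7258]
  [   0.2627     0.5747     1.4696     0.5583]
  [   0.7094     0.5517     0.4680     1.5074]
First solve x = (I − A)⁻¹ d = adj(I−A)·d / det(I−A); in particular x_3 = (0.0800·170 + 0.1750·360 + 0.4475·210 + 0.1700·370) / 0.3045 = 233.475 / 0.3045 ≈ 766.7488.
Intermediate flow from 3 to 3: z_33 = a_33 · x_3 = 0.20 × 233.475 / 0.3045 = 46.695 / 0.3045 ≈ 153.35.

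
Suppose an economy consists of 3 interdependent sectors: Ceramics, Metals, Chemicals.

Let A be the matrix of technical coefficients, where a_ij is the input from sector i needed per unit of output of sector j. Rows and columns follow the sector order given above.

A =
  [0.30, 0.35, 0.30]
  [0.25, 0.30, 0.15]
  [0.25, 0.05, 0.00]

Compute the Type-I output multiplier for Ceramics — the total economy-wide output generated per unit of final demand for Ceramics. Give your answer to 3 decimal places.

m_1 = 3.561

I − A =
  [   0.70    -0.35    -0.30]
  [  -0.25     0.70    -0.15]
  [  -0.25    -0.05     1.00]
Cofactors of I−A, C_ij = (−1)^(i+j)·(minor ij) (rows/columns in the sector order above):
  C_11 = (0.70)(1.00) − (-0.15)(-0.05) = 0.6925
  C_12 = −[(-0.25)(1.00) − (-0.15)(-0.25)] = 0.2875
  C_13 = (-0.25)(-0.05) − (0.70)(-0.25) = 0.1875
  C_21 = −[(-0.35)(1.00) − (-0.30)(-0.05)] = 0.3650
  C_22 = (0.70)(1.00) − (-0.30)(-0.25) = 0.6250
  C_23 = −[(0.70)(-0.05) − (-0.35)(-0.25)] = 0.1225
  C_31 = (-0.35)(-0.15) − (-0.30)(0.70) = 0.2625
  C_32 = −[(0.70)(-0.15) − (-0.30)(-0.25)] = 0.1800
  C_33 = (0.70)(0.70) − (-0.35)(-0.25) = 0.4025
det(I−A) = Σ_j (I−A)_1j·C_1j = (0.70)(0.6925) + (-0.35)(0.2875) + (-0.30)(0.1875) = 0.327875
adj(I−A) = Cᵀ =
  [ 0.6925   0.3650   0.2625]
  [ 0.2875   0.6250   0.1800]
  [ 0.1875   0.1225   0.4025]
(I − A)⁻¹ = adj(I−A) / det(I−A) ≈
  [   2.1121     1.1132     0.8006]
  [   0.8769     1.9062     0.5490]
  [   0.5719     0.3736     1.2276]
The output multiplier for sector j is the column-j sum of the Leontief inverse (I − A)⁻¹ = adj(I−A) / det(I−A).
Column 1 of adj(I−A): (0.6925, 0.2875, 0.1875); det(I−A) = 0.327875.
m_1 = (0.6925 + 0.2875 + 0.1875) / 0.327875 = 1.1675 / 0.327875 ≈ 3.561.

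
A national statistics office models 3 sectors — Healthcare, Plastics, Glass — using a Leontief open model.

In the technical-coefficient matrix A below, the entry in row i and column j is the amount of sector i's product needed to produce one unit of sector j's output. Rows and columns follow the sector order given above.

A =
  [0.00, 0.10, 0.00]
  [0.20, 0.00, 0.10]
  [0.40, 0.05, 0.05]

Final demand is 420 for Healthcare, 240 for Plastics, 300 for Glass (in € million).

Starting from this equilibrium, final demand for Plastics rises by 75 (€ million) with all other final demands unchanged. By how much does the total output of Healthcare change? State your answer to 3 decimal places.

Δx_1 = 7.728

I − A =
  [   1.00    -0.10     0.00]
  [  -0.20     1.00    -0.10]
  [  -0.40    -0.05     0.95]
Cofactors of I−A, C_ij = (−1)^(i+j)·(minor ij) (rows/columns in the sector order above):
  C_11 = (1.00)(0.95) − (-0.10)(-0.05) = 0.9450
  C_12 = −[(-0.20)(0.95) − (-0.10)(-0.40)] = 0.2300
  C_13 = (-0.20)(-0.05) − (1.00)(-0.40) = 0.4100
  C_21 = −[(-0.10)(0.95) − (0.00)(-0.05)] = 0.0950
  C_22 = (1.00)(0.95) − (0.00)(-0.40) = 0.9500
  C_23 = −[(1.00)(-0.05) − (-0.10)(-0.40)] = 0.0900
  C_31 = (-0.10)(-0.10) − (0.00)(1.00) = 0.0100
  C_32 = −[(1.00)(-0.10) − (0.00)(-0.20)] = 0.1000
  C_33 = (1.00)(1.00) − (-0.10)(-0.20) = 0.9800
det(I−A) = Σ_j (I−A)_1j·C_1j = (1.00)(0.9450) + (-0.10)(0.2300) + (0.00)(0.4100) = 0.9220
adj(I−A) = Cᵀ =
  [ 0.9450   0.0950   0.0100]
  [ 0.2300   0.9500   0.1000]
  [ 0.4100   0.0900   0.9800]
(I − A)⁻¹ = adj(I−A) / det(I−A) ≈
  [   1.0249     0.1030     0.0108]
  [   0.2495     1.0304     0.1085]
  [   0.4447     0.0976     1.0629]
Δx = (I − A)⁻¹ Δd with Δd having +75 in the Plastics component and 0 elsewhere.
So Δx_1 = L_12 · (+75), where L_12 = adj(I−A)_12 / det(I−A) = 0.0950 / 0.9220.
Δx_1 = 0.0950 × (+75) / 0.9220 = 7.125 / 0.9220 ≈ 7.728.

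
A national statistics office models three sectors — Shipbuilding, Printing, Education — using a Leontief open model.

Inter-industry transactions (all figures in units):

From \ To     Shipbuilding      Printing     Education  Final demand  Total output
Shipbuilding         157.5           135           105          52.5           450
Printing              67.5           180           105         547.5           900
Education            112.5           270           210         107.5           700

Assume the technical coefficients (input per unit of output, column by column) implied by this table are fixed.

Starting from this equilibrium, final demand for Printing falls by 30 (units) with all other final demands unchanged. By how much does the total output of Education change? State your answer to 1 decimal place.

Technical coefficients a_ij = z_ij / X_j:
  a_SS = 157.5/450 = 0.35, a_PS = 67.5/450 = 0.15, a_ES = 112.5/450 = 0.25
  a_SP = 135/900 = 0.15, a_PP = 180/900 = 0.20, a_EP = 270/900 = 0.30
  a_SE = 105/700 = 0.15, a_PE = 105/700 = 0.15, a_EE = 210/700 = 0.30
I − A =
  [   0.65    -0.15    -0.15]
  [  -0.15     0.80    -0.15]
  [  -0.25    -0.30     0.70]
Cofactors of I−A, C_ij = (−1)^(i+j)·(minor ij) (rows/columns in the sector order above):
  C_11 = (0.80)(0.70) − (-0.15)(-0.30) = 0.5150
  C_12 = −[(-0.15)(0.70) − (-0.15)(-0.25)] = 0.1425
  C_13 = (-0.15)(-0.30) − (0.80)(-0.25) = 0.2450
  C_21 = −[(-0.15)(0.70) − (-0.15)(-0.30)] = 0.1500
  C_22 = (0.65)(0.70) − (-0.15)(-0.25) = 0.4175
  C_23 = −[(0.65)(-0.30) − (-0.15)(-0.25)] = 0.2325
  C_31 = (-0.15)(-0.15) − (-0.15)(0.80) = 0.1425
  C_32 = −[(0.65)(-0.15) − (-0.15)(-0.15)] = 0.1200
  C_33 = (0.65)(0.80) − (-0.15)(-0.15) = 0.4975
det(I−A) = Σ_j (I−A)_1j·C_1j = (0.65)(0.5150) + (-0.15)(0.1425) + (-0.15)(0.2450) = 0.276625
adj(I−A) = Cᵀ =
  [ 0.5150   0.1500   0.1425]
  [ 0.1425   0.4175   0.1200]
  [ 0.2450   0.2325   0.4975]
(I − A)⁻¹ = adj(I−A) / det(I−A) ≈
  [   1.8617     0.5423     0.5151]
  [   0.5151     1.5093     0.4338]
  [   0.8857     0.8405     1.7985]
Δx = (I − A)⁻¹ Δd with Δd having -30 in the Printing component and 0 elsewhere.
So Δx_E = L_EP · (-30), where L_EP = adj(I−A)_EP / det(I−A) = 0.2325 / 0.276625.
Δx_E = 0.2325 × (-30) / 0.276625 = -6.975 / 0.276625 ≈ -25.2.

Δx_E = -25.2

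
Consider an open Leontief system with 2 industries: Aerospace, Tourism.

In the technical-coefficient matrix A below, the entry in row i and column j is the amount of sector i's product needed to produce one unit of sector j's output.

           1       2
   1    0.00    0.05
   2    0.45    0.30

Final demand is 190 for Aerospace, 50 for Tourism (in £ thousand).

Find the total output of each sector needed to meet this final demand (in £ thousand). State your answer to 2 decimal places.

I − A =
  [   1.00    -0.05]
  [  -0.45     0.70]
det(I−A) = (1.00)(0.70) − (-0.05)(-0.45) = 0.6775
adj(I−A) = [[0.70, 0.05], [0.45, 1.00]]
(I − A)⁻¹ = adj(I−A) / det(I−A) ≈
  [   1.0332     0.0738]
  [   0.6642     1.4760]
x = (I − A)⁻¹ d = adj(I−A)·d / det(I−A), with det(I−A) = 0.6775:
  x_1 = (0.70·190 + 0.05·50) / 0.6775 = 135.50 / 0.6775 = 200.00
  x_2 = (0.45·190 + 1.00·50) / 0.6775 = 135.50 / 0.6775 = 200.00

x_1 = 200.00, x_2 = 200.00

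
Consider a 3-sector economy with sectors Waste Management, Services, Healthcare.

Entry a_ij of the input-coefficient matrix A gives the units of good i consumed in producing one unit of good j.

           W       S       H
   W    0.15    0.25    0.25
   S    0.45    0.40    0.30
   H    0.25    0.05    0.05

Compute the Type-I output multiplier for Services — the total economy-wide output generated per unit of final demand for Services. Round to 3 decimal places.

m_S = 3.630

I − A =
  [   0.85    -0.25    -0.25]
  [  -0.45     0.60    -0.30]
  [  -0.25    -0.05     0.95]
Cofactors of I−A, C_ij = (−1)^(i+j)·(minor ij) (rows/columns in the sector order above):
  C_11 = (0.60)(0.95) − (-0.30)(-0.05) = 0.5550
  C_12 = −[(-0.45)(0.95) − (-0.30)(-0.25)] = 0.5025
  C_13 = (-0.45)(-0.05) − (0.60)(-0.25) = 0.1725
  C_21 = −[(-0.25)(0.95) − (-0.25)(-0.05)] = 0.2500
  C_22 = (0.85)(0.95) − (-0.25)(-0.25) = 0.7450
  C_23 = −[(0.85)(-0.05) − (-0.25)(-0.25)] = 0.1050
  C_31 = (-0.25)(-0.30) − (-0.25)(0.60) = 0.2250
  C_32 = −[(0.85)(-0.30) − (-0.25)(-0.45)] = 0.3675
  C_33 = (0.85)(0.60) − (-0.25)(-0.45) = 0.3975
det(I−A) = Σ_j (I−A)_1j·C_1j = (0.85)(0.5550) + (-0.25)(0.5025) + (-0.25)(0.1725) = 0.3030
adj(I−A) = Cᵀ =
  [ 0.5550   0.2500   0.2250]
  [ 0.5025   0.7450   0.3675]
  [ 0.1725   0.1050   0.3975]
(I − A)⁻¹ = adj(I−A) / det(I−A) ≈
  [   1.8317     0.8251     0.7426]
  [   1.6584     2.4587     1.2129]
  [   0.5693     0.3465     1.3119]
The output multiplier for sector j is the column-j sum of the Leontief inverse (I − A)⁻¹ = adj(I−A) / det(I−A).
Column S of adj(I−A): (0.2500, 0.7450, 0.1050); det(I−A) = 0.3030.
m_S = (0.2500 + 0.7450 + 0.1050) / 0.3030 = 1.10 / 0.3030 ≈ 3.630.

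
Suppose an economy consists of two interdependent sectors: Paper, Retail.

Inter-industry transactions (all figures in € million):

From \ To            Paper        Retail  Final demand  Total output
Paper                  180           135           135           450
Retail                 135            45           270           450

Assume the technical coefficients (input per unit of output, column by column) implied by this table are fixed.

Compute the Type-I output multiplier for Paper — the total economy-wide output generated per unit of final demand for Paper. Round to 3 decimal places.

Technical coefficients a_ij = z_ij / X_j:
  a_PP = 180/450 = 0.40, a_RP = 135/450 = 0.30
  a_PR = 135/450 = 0.30, a_RR = 45/450 = 0.10
I − A =
  [   0.60    -0.30]
  [  -0.30     0.90]
det(I−A) = (0.60)(0.90) − (-0.30)(-0.30) = 0.4500
adj(I−A) = [[0.90, 0.30], [0.30, 0.60]]
(I − A)⁻¹ = adj(I−A) / det(I−A) ≈
  [   2.0000     0.6667]
  [   0.6667     1.3333]
The output multiplier for sector j is the column-j sum of the Leontief inverse (I − A)⁻¹ = adj(I−A) / det(I−A).
Column P of adj(I−A): (0.90, 0.30); det(I−A) = 0.4500.
m_P = (0.90 + 0.30) / 0.4500 = 1.20 / 0.4500 ≈ 2.667.

m_P = 2.667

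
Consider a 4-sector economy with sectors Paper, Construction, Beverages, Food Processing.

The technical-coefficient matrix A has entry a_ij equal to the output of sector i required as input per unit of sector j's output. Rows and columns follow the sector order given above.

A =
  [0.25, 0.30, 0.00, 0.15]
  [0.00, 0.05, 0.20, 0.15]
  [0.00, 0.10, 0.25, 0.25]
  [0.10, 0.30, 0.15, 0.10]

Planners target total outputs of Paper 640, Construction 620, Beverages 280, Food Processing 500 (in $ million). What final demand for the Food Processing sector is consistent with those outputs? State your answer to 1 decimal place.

I − A =
  [   0.75    -0.30     0.00    -0.15]
  [   0.00     0.95    -0.20    -0.15]
  [   0.00    -0.10     0.75    -0.25]
  [  -0.10    -0.30    -0.15     0.90]
d = (I − A) x:
  d_P = (+0.75)·640 + (-0.30)·620 + (+0.00)·280 + (-0.15)·500 = 219.0
  d_C = (+0.00)·640 + (+0.95)·620 + (-0.20)·280 + (-0.15)·500 = 458.0
  d_B = (+0.00)·640 + (-0.10)·620 + (+0.75)·280 + (-0.25)·500 = 23.0
  d_F = (-0.10)·640 + (-0.30)·620 + (-0.15)·280 + (+0.90)·500 = 158.0

d_F = 158.0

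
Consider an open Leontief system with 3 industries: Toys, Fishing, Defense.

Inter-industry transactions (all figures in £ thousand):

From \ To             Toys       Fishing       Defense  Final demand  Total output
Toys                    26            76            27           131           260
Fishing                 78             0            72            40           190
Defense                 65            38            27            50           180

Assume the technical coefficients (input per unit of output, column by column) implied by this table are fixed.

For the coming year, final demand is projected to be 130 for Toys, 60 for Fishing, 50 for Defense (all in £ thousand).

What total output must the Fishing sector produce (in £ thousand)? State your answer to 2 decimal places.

Technical coefficients a_ij = z_ij / X_j:
  a_TT = 26/260 = 0.10, a_FT = 78/260 = 0.30, a_DT = 65/260 = 0.25
  a_TF = 76/190 = 0.40, a_FF = 0/190 = 0.00, a_DF = 38/190 = 0.20
  a_TD = 27/180 = 0.15, a_FD = 72/180 = 0.40, a_DD = 27/180 = 0.15
I − A =
  [   0.90    -0.40    -0.15]
  [  -0.30     1.00    -0.40]
  [  -0.25    -0.20     0.85]
Cofactors of I−A, C_ij = (−1)^(i+j)·(minor ij) (rows/columns in the sector order above):
  C_11 = (1.00)(0.85) − (-0.40)(-0.20) = 0.7700
  C_12 = −[(-0.30)(0.85) − (-0.40)(-0.25)] = 0.3550
  C_13 = (-0.30)(-0.20) − (1.00)(-0.25) = 0.3100
  C_21 = −[(-0.40)(0.85) − (-0.15)(-0.20)] = 0.3700
  C_22 = (0.90)(0.85) − (-0.15)(-0.25) = 0.7275
  C_23 = −[(0.90)(-0.20) − (-0.40)(-0.25)] = 0.2800
  C_31 = (-0.40)(-0.40) − (-0.15)(1.00) = 0.3100
  C_32 = −[(0.90)(-0.40) − (-0.15)(-0.30)] = 0.4050
  C_33 = (0.90)(1.00) − (-0.40)(-0.30) = 0.7800
det(I−A) = Σ_j (I−A)_1j·C_1j = (0.90)(0.7700) + (-0.40)(0.3550) + (-0.15)(0.3100) = 0.5045
adj(I−A) = Cᵀ =
  [ 0.7700   0.3700   0.3100]
  [ 0.3550   0.7275   0.4050]
  [ 0.3100   0.2800   0.7800]
(I − A)⁻¹ = adj(I−A) / det(I−A) ≈
  [   1.5263     0.7334     0.6145]
  [   0.7037     1.4420     0.8028]
  [   0.6145     0.5550     1.5461]
x = (I − A)⁻¹ d = adj(I−A)·d / det(I−A), with det(I−A) = 0.5045:
  x_T = (0.7700·130 + 0.3700·60 + 0.3100·50) / 0.5045 = 137.80 / 0.5045 ≈ 273.14
  x_F = (0.3550·130 + 0.7275·60 + 0.4050·50) / 0.5045 = 110.05 / 0.5045 ≈ 218.14
  x_D = (0.3100·130 + 0.2800·60 + 0.7800·50) / 0.5045 = 96.10 / 0.5045 ≈ 190.49

x_F = 218.14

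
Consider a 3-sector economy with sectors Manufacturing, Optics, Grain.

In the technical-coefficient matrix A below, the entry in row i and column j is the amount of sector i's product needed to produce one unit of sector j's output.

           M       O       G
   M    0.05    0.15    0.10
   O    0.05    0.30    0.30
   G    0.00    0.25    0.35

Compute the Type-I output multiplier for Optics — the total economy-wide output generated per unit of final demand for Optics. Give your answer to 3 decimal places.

m_O = 2.754

I − A =
  [   0.95    -0.15    -0.10]
  [  -0.05     0.70    -0.30]
  [   0.00    -0.25     0.65]
Cofactors of I−A, C_ij = (−1)^(i+j)·(minor ij) (rows/columns in the sector order above):
  C_11 = (0.70)(0.65) − (-0.30)(-0.25) = 0.3800
  C_12 = −[(-0.05)(0.65) − (-0.30)(0.00)] = 0.0325
  C_13 = (-0.05)(-0.25) − (0.70)(0.00) = 0.0125
  C_21 = −[(-0.15)(0.65) − (-0.10)(-0.25)] = 0.1225
  C_22 = (0.95)(0.65) − (-0.10)(0.00) = 0.6175
  C_23 = −[(0.95)(-0.25) − (-0.15)(0.00)] = 0.2375
  C_31 = (-0.15)(-0.30) − (-0.10)(0.70) = 0.1150
  C_32 = −[(0.95)(-0.30) − (-0.10)(-0.05)] = 0.2900
  C_33 = (0.95)(0.70) − (-0.15)(-0.05) = 0.6575
det(I−A) = Σ_j (I−A)_1j·C_1j = (0.95)(0.3800) + (-0.15)(0.0325) + (-0.10)(0.0125) = 0.354875
adj(I−A) = Cᵀ =
  [ 0.3800   0.1225   0.1150]
  [ 0.0325   0.6175   0.2900]
  [ 0.0125   0.2375   0.6575]
(I − A)⁻¹ = adj(I−A) / det(I−A) ≈
  [   1.0708     0.3452     0.3241]
  [   0.0916     1.7400     0.8172]
  [   0.0352     0.6692     1.8528]
The output multiplier for sector j is the column-j sum of the Leontief inverse (I − A)⁻¹ = adj(I−A) / det(I−A).
Column O of adj(I−A): (0.1225, 0.6175, 0.2375); det(I−A) = 0.354875.
m_O = (0.1225 + 0.6175 + 0.2375) / 0.354875 = 0.9775 / 0.354875 ≈ 2.754.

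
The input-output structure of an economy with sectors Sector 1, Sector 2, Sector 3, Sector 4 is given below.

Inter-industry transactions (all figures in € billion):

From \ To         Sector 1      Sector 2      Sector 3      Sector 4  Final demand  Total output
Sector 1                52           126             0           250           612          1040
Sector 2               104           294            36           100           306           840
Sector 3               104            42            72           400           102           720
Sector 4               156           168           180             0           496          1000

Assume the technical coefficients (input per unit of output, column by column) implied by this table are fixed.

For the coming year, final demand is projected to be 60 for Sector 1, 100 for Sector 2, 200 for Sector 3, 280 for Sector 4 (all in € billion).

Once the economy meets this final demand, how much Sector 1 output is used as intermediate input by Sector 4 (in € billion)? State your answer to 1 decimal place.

z_14 = 124.9

Technical coefficients a_ij = z_ij / X_j:
  a_11 = 52/1040 = 0.05, a_21 = 104/1040 = 0.10, a_31 = 104/1040 = 0.10, a_41 = 156/1040 = 0.15
  a_12 = 126/840 = 0.15, a_22 = 294/840 = 0.35, a_32 = 42/840 = 0.05, a_42 = 168/840 = 0.20
  a_13 = 0/720 = 0.00, a_23 = 36/720 = 0.05, a_33 = 72/720 = 0.10, a_43 = 180/720 = 0.25
  a_14 = 250/1000 = 0.25, a_24 = 100/1000 = 0.10, a_34 = 400/1000 = 0.40, a_44 = 0/1000 = 0.00
I − A =
  [   0.95    -0.15     0.00    -0.25]
  [  -0.10     0.65    -0.05    -0.10]
  [  -0.10    -0.05     0.90    -0.40]
  [  -0.15    -0.20    -0.25     1.00]
Compute the cofactors C_ij = (−1)^(i+j)·(3×3 minor ij) of I−A; the adjugate is their transpose:
adj(I−A) = Cᵀ =
  [ 0.494250   0.168125   0.054375   0.162125]
  [ 0.104000   0.720000   0.075625   0.128250]
  [ 0.115750   0.150625   0.551875   0.264750]
  [ 0.123875   0.206875   0.161250   0.539125]
det(I−A) = Σ_j (I−A)_1j·C_1j = (0.95)(0.494250) + (-0.15)(0.104000) + (0.00)(0.115750) + (-0.25)(0.123875) = 0.42296875
(I − A)⁻¹ = adj(I−A) / det(I−A) ≈
  [   1.1685     0.3975     0.1286     0.3833]
  [   0.2459     1.7023     0.1788     0.3032]
  [   0.2737     0.3561     1.3048     0.6259]
  [   0.2929     0.4891     0.3812     1.2746]
First solve x = (I − A)⁻¹ d = adj(I−A)·d / det(I−A); in particular x_4 = (0.123875·60 + 0.206875·100 + 0.161250·200 + 0.539125·280) / 0.42296875 = 211.325 / 0.42296875 ≈ 499.623.
Intermediate flow from 1 to 4: z_14 = a_14 · x_4 = 0.25 × 211.325 / 0.42296875 = 52.83125 / 0.42296875 ≈ 124.9.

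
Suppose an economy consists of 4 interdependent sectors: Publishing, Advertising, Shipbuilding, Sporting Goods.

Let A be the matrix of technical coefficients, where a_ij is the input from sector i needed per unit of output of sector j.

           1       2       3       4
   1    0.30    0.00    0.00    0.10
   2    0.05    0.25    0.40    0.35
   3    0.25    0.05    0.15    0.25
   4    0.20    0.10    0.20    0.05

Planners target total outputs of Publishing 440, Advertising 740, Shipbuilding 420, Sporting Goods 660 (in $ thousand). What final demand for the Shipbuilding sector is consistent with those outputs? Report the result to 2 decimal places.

d_3 = 45.00

I − A =
  [   0.70     0.00     0.00    -0.10]
  [  -0.05     0.75    -0.40    -0.35]
  [  -0.25    -0.05     0.85    -0.25]
  [  -0.20    -0.10    -0.20     0.95]
d = (I − A) x:
  d_1 = (+0.70)·440 + (+0.00)·740 + (+0.00)·420 + (-0.10)·660 = 242.00
  d_2 = (-0.05)·440 + (+0.75)·740 + (-0.40)·420 + (-0.35)·660 = 134.00
  d_3 = (-0.25)·440 + (-0.05)·740 + (+0.85)·420 + (-0.25)·660 = 45.00
  d_4 = (-0.20)·440 + (-0.10)·740 + (-0.20)·420 + (+0.95)·660 = 381.00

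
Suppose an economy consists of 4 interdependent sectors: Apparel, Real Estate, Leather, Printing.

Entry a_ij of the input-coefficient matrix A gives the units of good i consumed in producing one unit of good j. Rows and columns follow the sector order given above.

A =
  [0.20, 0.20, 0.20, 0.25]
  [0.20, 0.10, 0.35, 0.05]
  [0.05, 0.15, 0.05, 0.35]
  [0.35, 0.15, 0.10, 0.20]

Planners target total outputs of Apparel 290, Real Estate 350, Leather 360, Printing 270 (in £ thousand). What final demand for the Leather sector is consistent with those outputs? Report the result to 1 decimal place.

I − A =
  [   0.80    -0.20    -0.20    -0.25]
  [  -0.20     0.90    -0.35    -0.05]
  [  -0.05    -0.15     0.95    -0.35]
  [  -0.35    -0.15    -0.10     0.80]
d = (I − A) x:
  d_A = (+0.80)·290 + (-0.20)·350 + (-0.20)·360 + (-0.25)·270 = 22.5
  d_R = (-0.20)·290 + (+0.90)·350 + (-0.35)·360 + (-0.05)·270 = 117.5
  d_L = (-0.05)·290 + (-0.15)·350 + (+0.95)·360 + (-0.35)·270 = 180.5
  d_P = (-0.35)·290 + (-0.15)·350 + (-0.10)·360 + (+0.80)·270 = 26.0

d_L = 180.5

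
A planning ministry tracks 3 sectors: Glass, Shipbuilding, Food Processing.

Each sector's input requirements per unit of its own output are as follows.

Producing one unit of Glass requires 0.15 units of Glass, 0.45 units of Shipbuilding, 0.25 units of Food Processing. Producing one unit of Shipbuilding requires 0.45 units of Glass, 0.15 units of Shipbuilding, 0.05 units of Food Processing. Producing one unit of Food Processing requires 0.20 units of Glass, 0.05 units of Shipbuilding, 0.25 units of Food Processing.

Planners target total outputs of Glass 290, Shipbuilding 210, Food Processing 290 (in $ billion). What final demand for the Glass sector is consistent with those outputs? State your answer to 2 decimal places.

d_1 = 94.00

I − A =
  [   0.85    -0.45    -0.20]
  [  -0.45     0.85    -0.05]
  [  -0.25    -0.05     0.75]
d = (I − A) x:
  d_1 = (+0.85)·290 + (-0.45)·210 + (-0.20)·290 = 94.00
  d_2 = (-0.45)·290 + (+0.85)·210 + (-0.05)·290 = 33.50
  d_3 = (-0.25)·290 + (-0.05)·210 + (+0.75)·290 = 134.50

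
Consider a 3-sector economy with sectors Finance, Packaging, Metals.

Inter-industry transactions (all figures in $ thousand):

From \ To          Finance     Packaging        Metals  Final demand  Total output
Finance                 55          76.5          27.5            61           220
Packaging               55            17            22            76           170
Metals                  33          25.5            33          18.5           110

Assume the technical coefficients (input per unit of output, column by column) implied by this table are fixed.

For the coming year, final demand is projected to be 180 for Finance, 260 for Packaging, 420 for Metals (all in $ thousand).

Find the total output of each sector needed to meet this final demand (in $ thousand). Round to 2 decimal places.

x_F = 1055.07, x_P = 803.81, x_M = 998.33

Technical coefficients a_ij = z_ij / X_j:
  a_FF = 55/220 = 0.25, a_PF = 55/220 = 0.25, a_MF = 33/220 = 0.15
  a_FP = 76.5/170 = 0.45, a_PP = 17/170 = 0.10, a_MP = 25.5/170 = 0.15
  a_FM = 27.5/110 = 0.25, a_PM = 22/110 = 0.20, a_MM = 33/110 = 0.30
I − A =
  [   0.75    -0.45    -0.25]
  [  -0.25     0.90    -0.20]
  [  -0.15    -0.15     0.70]
Cofactors of I−A, C_ij = (−1)^(i+j)·(minor ij) (rows/columns in the sector order above):
  C_11 = (0.90)(0.70) − (-0.20)(-0.15) = 0.6000
  C_12 = −[(-0.25)(0.70) − (-0.20)(-0.15)] = 0.2050
  C_13 = (-0.25)(-0.15) − (0.90)(-0.15) = 0.1725
  C_21 = −[(-0.45)(0.70) − (-0.25)(-0.15)] = 0.3525
  C_22 = (0.75)(0.70) − (-0.25)(-0.15) = 0.4875
  C_23 = −[(0.75)(-0.15) − (-0.45)(-0.15)] = 0.1800
  C_31 = (-0.45)(-0.20) − (-0.25)(0.90) = 0.3150
  C_32 = −[(0.75)(-0.20) − (-0.25)(-0.25)] = 0.2125
  C_33 = (0.75)(0.90) − (-0.45)(-0.25) = 0.5625
det(I−A) = Σ_j (I−A)_1j·C_1j = (0.75)(0.6000) + (-0.45)(0.2050) + (-0.25)(0.1725) = 0.314625
adj(I−A) = Cᵀ =
  [ 0.6000   0.3525   0.3150]
  [ 0.2050   0.4875   0.2125]
  [ 0.1725   0.1800   0.5625]
(I − A)⁻¹ = adj(I−A) / det(I−A) ≈
  [   1.9070     1.1204     1.0012]
  [   0.6516     1.5495     0.6754]
  [   0.5483     0.5721     1.7878]
x = (I − A)⁻¹ d = adj(I−A)·d / det(I−A), with det(I−A) = 0.314625:
  x_F = (0.6000·180 + 0.3525·260 + 0.3150·420) / 0.314625 = 331.95 / 0.314625 ≈ 1055.07
  x_P = (0.2050·180 + 0.4875·260 + 0.2125·420) / 0.314625 = 252.90 / 0.314625 ≈ 803.81
  x_M = (0.1725·180 + 0.1800·260 + 0.5625·420) / 0.314625 = 314.10 / 0.314625 ≈ 998.33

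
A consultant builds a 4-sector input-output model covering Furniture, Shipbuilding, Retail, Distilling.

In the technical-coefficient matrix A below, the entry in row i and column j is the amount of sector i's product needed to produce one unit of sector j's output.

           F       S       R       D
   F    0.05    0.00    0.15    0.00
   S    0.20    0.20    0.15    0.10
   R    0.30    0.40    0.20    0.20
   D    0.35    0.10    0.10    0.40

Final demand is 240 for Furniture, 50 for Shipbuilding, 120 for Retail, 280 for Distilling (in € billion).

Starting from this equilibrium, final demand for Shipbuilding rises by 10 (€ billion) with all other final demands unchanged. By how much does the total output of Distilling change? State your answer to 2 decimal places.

I − A =
  [   0.95     0.00    -0.15     0.00]
  [  -0.20     0.80    -0.15    -0.10]
  [  -0.30    -0.40     0.80    -0.20]
  [  -0.35    -0.10    -0.10     0.60]
Compute the cofactors C_ij = (−1)^(i+j)·(3×3 minor ij) of I−A; the adjugate is their transpose:
adj(I−A) = Cᵀ =
  [ 0.31700   0.03900   0.07050   0.03000]
  [ 0.16050   0.39950   0.11825   0.10600]
  [ 0.26300   0.24700   0.44650   0.19000]
  [ 0.25550   0.13050   0.13525   0.50300]
det(I−A) = Σ_j (I−A)_1j·C_1j = (0.95)(0.31700) + (0.00)(0.16050) + (-0.15)(0.26300) + (0.00)(0.25550) = 0.2617
(I − A)⁻¹ = adj(I−A) / det(I−A) ≈
  [   1.2113     0.1490     0.2694     0.1146]
  [   0.6133     1.5266     0.4519     0.4050]
  [   1.0050     0.9438     1.7062     0.7260]
  [   0.9763     0.4987     0.5168     1.9220]
Δx = (I − A)⁻¹ Δd with Δd having +10 in the Shipbuilding component and 0 elsewhere.
So Δx_D = L_DS · (+10), where L_DS = adj(I−A)_DS / det(I−A) = 0.13050 / 0.2617.
Δx_D = 0.13050 × (+10) / 0.2617 = 1.305 / 0.2617 ≈ 4.99.

Δx_D = 4.99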